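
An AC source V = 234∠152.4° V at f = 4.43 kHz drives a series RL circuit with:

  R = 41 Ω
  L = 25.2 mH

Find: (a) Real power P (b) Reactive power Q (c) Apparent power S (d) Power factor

Step 1 — Angular frequency: ω = 2π·f = 2π·4430 = 2.783e+04 rad/s.
Step 2 — Component impedances:
  R: Z = R = 41 Ω
  L: Z = jωL = j·2.783e+04·0.0252 = 0 + j701.4 Ω
Step 3 — Series combination: Z_total = R + L = 41 + j701.4 Ω = 702.6∠86.7° Ω.
Step 4 — Source phasor: V = 234∠152.4° V = -207.4 + j108.4 V.
Step 5 — Current: I = V / Z = 0.1368 + j0.3036 A = 0.333∠65.7° A.
Step 6 — Complex power: S = V·I* = 4.547 + j77.8 VA.
Step 7 — Real power: P = Re(S) = 4.547 W.
Step 8 — Reactive power: Q = Im(S) = 77.8 VAR.
Step 9 — Apparent power: |S| = 77.93 VA.
Step 10 — Power factor: PF = P/|S| = 0.05835 (lagging).

(a) P = 4.547 W  (b) Q = 77.8 VAR  (c) S = 77.93 VA  (d) PF = 0.05835 (lagging)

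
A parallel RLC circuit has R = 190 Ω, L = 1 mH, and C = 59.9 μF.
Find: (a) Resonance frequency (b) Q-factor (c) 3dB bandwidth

Step 1 — Resonance: ω₀ = 1/√(LC) = 1/√(0.001·5.99e-05) = 4086 rad/s.
Step 2 — f₀ = ω₀/(2π) = 650.3 Hz.
Step 3 — Parallel Q: Q = R/(ω₀L) = 190/(4086·0.001) = 46.5.
Step 4 — Bandwidth: Δω = ω₀/Q = 87.87 rad/s; BW = Δω/(2π) = 13.98 Hz.

(a) f₀ = 650.3 Hz  (b) Q = 46.5  (c) BW = 13.98 Hz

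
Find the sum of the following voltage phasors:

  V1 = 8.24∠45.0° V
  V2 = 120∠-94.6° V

Step 1 — Convert each phasor to rectangular form:
  V1 = 8.24·(cos(45.0°) + j·sin(45.0°)) = 5.827 + j5.827 V
  V2 = 120·(cos(-94.6°) + j·sin(-94.6°)) = -9.624 - j119.6 V
Step 2 — Sum components: V_total = -3.797 - j113.8 V.
Step 3 — Convert to polar: |V_total| = 113.9 V, ∠V_total = -91.9°.

V_total = 113.9∠-91.9° V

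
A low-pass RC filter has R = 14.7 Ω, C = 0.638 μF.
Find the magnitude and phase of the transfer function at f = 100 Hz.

Step 1 — Angular frequency: ω = 2π·100 = 628.3 rad/s.
Step 2 — Transfer function: H(jω) = 1/(1 + jωRC).
Step 3 — Denominator: 1 + jωRC = 1 + j·628.3·14.7·6.38e-07 = 1 + j0.005893.
Step 4 — H = 1 - j0.005893.
Step 5 — Magnitude: |H| = 1 (-0.0 dB); phase: φ = -0.3°.

|H| = 1 (-0.0 dB), φ = -0.3°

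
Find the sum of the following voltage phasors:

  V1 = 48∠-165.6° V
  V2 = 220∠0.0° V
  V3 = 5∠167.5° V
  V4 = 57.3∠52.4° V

Step 1 — Convert each phasor to rectangular form:
  V1 = 48·(cos(-165.6°) + j·sin(-165.6°)) = -46.49 - j11.94 V
  V2 = 220·(cos(0.0°) + j·sin(0.0°)) = 220 V
  V3 = 5·(cos(167.5°) + j·sin(167.5°)) = -4.881 + j1.082 V
  V4 = 57.3·(cos(52.4°) + j·sin(52.4°)) = 34.96 + j45.4 V
Step 2 — Sum components: V_total = 203.6 + j34.54 V.
Step 3 — Convert to polar: |V_total| = 206.5 V, ∠V_total = 9.6°.

V_total = 206.5∠9.6° V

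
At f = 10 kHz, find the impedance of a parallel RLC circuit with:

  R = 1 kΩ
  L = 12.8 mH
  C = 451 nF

Step 1 — Angular frequency: ω = 2π·f = 2π·1e+04 = 6.283e+04 rad/s.
Step 2 — Component impedances:
  R: Z = R = 1000 Ω
  L: Z = jωL = j·6.283e+04·0.0128 = 0 + j804.2 Ω
  C: Z = 1/(jωC) = -j/(ω·C) = 0 - j35.29 Ω
Step 3 — Parallel combination: 1/Z_total = 1/R + 1/L + 1/C; Z_total = 1.36 - j36.86 Ω = 36.88∠-87.9° Ω.

Z = 1.36 - j36.86 Ω = 36.88∠-87.9° Ω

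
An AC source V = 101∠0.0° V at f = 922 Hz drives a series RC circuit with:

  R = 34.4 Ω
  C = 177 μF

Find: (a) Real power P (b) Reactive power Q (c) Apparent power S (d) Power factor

Step 1 — Angular frequency: ω = 2π·f = 2π·922 = 5793 rad/s.
Step 2 — Component impedances:
  R: Z = R = 34.4 Ω
  C: Z = 1/(jωC) = -j/(ω·C) = 0 - j0.9752 Ω
Step 3 — Series combination: Z_total = R + C = 34.4 - j0.9752 Ω = 34.41∠-1.6° Ω.
Step 4 — Source phasor: V = 101∠0.0° V = 101 V.
Step 5 — Current: I = V / Z = 2.934 + j0.08317 A = 2.935∠1.6° A.
Step 6 — Complex power: S = V·I* = 296.3 - j8.4 VA.
Step 7 — Real power: P = Re(S) = 296.3 W.
Step 8 — Reactive power: Q = Im(S) = -8.4 VAR.
Step 9 — Apparent power: |S| = 296.4 VA.
Step 10 — Power factor: PF = P/|S| = 0.9996 (leading).

(a) P = 296.3 W  (b) Q = -8.4 VAR  (c) S = 296.4 VA  (d) PF = 0.9996 (leading)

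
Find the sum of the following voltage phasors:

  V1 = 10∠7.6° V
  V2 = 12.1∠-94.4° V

Step 1 — Convert each phasor to rectangular form:
  V1 = 10·(cos(7.6°) + j·sin(7.6°)) = 9.912 + j1.323 V
  V2 = 12.1·(cos(-94.4°) + j·sin(-94.4°)) = -0.9283 - j12.06 V
Step 2 — Sum components: V_total = 8.984 - j10.74 V.
Step 3 — Convert to polar: |V_total| = 14 V, ∠V_total = -50.1°.

V_total = 14∠-50.1° V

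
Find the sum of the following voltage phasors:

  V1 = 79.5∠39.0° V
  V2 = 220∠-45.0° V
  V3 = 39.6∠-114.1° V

Step 1 — Convert each phasor to rectangular form:
  V1 = 79.5·(cos(39.0°) + j·sin(39.0°)) = 61.78 + j50.03 V
  V2 = 220·(cos(-45.0°) + j·sin(-45.0°)) = 155.6 - j155.6 V
  V3 = 39.6·(cos(-114.1°) + j·sin(-114.1°)) = -16.17 - j36.15 V
Step 2 — Sum components: V_total = 201.2 - j141.7 V.
Step 3 — Convert to polar: |V_total| = 246.1 V, ∠V_total = -35.2°.

V_total = 246.1∠-35.2° V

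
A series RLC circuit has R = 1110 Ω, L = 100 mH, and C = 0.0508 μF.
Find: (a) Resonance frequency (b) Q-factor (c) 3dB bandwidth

Step 1 — Resonance condition Im(Z)=0 gives ω₀ = 1/√(LC).
Step 2 — ω₀ = 1/√(0.1·5.08e-08) = 1.403e+04 rad/s.
Step 3 — f₀ = ω₀/(2π) = 2233 Hz.
Step 4 — Series Q: Q = ω₀L/R = 1.403e+04·0.1/1110 = 1.264.
Step 5 — 3dB bandwidth: Δω = ω₀/Q = 1.11e+04 rad/s; BW = Δω/(2π) = 1767 Hz.

(a) f₀ = 2233 Hz  (b) Q = 1.264  (c) BW = 1767 Hz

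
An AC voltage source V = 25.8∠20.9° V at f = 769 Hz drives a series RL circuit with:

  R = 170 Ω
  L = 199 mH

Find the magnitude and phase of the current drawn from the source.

Step 1 — Angular frequency: ω = 2π·f = 2π·769 = 4832 rad/s.
Step 2 — Component impedances:
  R: Z = R = 170 Ω
  L: Z = jωL = j·4832·0.199 = 0 + j961.5 Ω
Step 3 — Series combination: Z_total = R + L = 170 + j961.5 Ω = 976.4∠80.0° Ω.
Step 4 — Source phasor: V = 25.8∠20.9° V = 24.1 + j9.204 V.
Step 5 — Ohm's law: I = V / Z_total = (24.1 + j9.204) / (170 + j961.5) = 0.01358 - j0.02267 A.
Step 6 — Convert to polar: |I| = 0.02642 A, ∠I = -59.1°.

I = 0.02642∠-59.1° A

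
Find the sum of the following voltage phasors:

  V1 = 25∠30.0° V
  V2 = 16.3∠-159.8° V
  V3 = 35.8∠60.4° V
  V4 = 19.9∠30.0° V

Step 1 — Convert each phasor to rectangular form:
  V1 = 25·(cos(30.0°) + j·sin(30.0°)) = 21.65 + j12.5 V
  V2 = 16.3·(cos(-159.8°) + j·sin(-159.8°)) = -15.3 - j5.628 V
  V3 = 35.8·(cos(60.4°) + j·sin(60.4°)) = 17.68 + j31.13 V
  V4 = 19.9·(cos(30.0°) + j·sin(30.0°)) = 17.23 + j9.95 V
Step 2 — Sum components: V_total = 41.27 + j47.95 V.
Step 3 — Convert to polar: |V_total| = 63.26 V, ∠V_total = 49.3°.

V_total = 63.26∠49.3° V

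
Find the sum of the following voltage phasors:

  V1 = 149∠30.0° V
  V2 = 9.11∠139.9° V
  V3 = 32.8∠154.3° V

Step 1 — Convert each phasor to rectangular form:
  V1 = 149·(cos(30.0°) + j·sin(30.0°)) = 129 + j74.5 V
  V2 = 9.11·(cos(139.9°) + j·sin(139.9°)) = -6.968 + j5.868 V
  V3 = 32.8·(cos(154.3°) + j·sin(154.3°)) = -29.56 + j14.22 V
Step 2 — Sum components: V_total = 92.51 + j94.59 V.
Step 3 — Convert to polar: |V_total| = 132.3 V, ∠V_total = 45.6°.

V_total = 132.3∠45.6° V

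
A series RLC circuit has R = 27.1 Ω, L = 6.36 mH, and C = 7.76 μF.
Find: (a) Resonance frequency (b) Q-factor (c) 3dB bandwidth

Step 1 — Resonance: ω₀ = 1/√(LC) = 1/√(0.00636·7.76e-06) = 4501 rad/s.
Step 2 — f₀ = ω₀/(2π) = 716.4 Hz.
Step 3 — Series Q: Q = ω₀L/R = 4501·0.00636/27.1 = 1.056.
Step 4 — Bandwidth: Δω = ω₀/Q = 4261 rad/s; BW = Δω/(2π) = 678.2 Hz.

(a) f₀ = 716.4 Hz  (b) Q = 1.056  (c) BW = 678.2 Hz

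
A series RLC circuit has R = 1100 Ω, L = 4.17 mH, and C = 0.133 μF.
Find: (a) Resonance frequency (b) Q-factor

Step 1 — Resonance condition Im(Z)=0 gives ω₀ = 1/√(LC).
Step 2 — ω₀ = 1/√(0.00417·1.33e-07) = 4.246e+04 rad/s.
Step 3 — f₀ = ω₀/(2π) = 6758 Hz.
Step 4 — Series Q: Q = ω₀L/R = 4.246e+04·0.00417/1100 = 0.161.

(a) f₀ = 6758 Hz  (b) Q = 0.161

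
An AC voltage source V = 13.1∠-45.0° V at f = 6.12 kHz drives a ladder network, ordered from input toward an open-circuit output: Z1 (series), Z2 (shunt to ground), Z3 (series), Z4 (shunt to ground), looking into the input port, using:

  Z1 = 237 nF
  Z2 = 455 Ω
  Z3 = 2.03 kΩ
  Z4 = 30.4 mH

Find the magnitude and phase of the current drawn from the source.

Step 1 — Angular frequency: ω = 2π·f = 2π·6120 = 3.845e+04 rad/s.
Step 2 — Component impedances:
  Z1: Z = 1/(jωC) = -j/(ω·C) = 0 - j109.7 Ω
  Z2: Z = R = 455 Ω
  Z3: Z = R = 2030 Ω
  Z4: Z = jωL = j·3.845e+04·0.0304 = 0 + j1169 Ω
Step 3 — Ladder network (open output): work backward from the far end, alternating series and parallel combinations. Z_in = 386.8 - j77.64 Ω = 394.5∠-11.4° Ω.
Step 4 — Source phasor: V = 13.1∠-45.0° V = 9.263 - j9.263 V.
Step 5 — Ohm's law: I = V / Z_total = (9.263 - j9.263) / (386.8 - j77.64) = 0.02764 - j0.0184 A.
Step 6 — Convert to polar: |I| = 0.03321 A, ∠I = -33.6°.

I = 0.03321∠-33.6° A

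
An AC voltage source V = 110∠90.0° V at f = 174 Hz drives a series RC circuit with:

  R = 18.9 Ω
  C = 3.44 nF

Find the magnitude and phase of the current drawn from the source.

Step 1 — Angular frequency: ω = 2π·f = 2π·174 = 1093 rad/s.
Step 2 — Component impedances:
  R: Z = R = 18.9 Ω
  C: Z = 1/(jωC) = -j/(ω·C) = 0 - j2.659e+05 Ω
Step 3 — Series combination: Z_total = R + C = 18.9 - j2.659e+05 Ω = 2.659e+05∠-90.0° Ω.
Step 4 — Source phasor: V = 110∠90.0° V = 0 + j110 V.
Step 5 — Ohm's law: I = V / Z_total = (0 + j110) / (18.9 - j2.659e+05) = -0.0004137 + j2.941e-08 A.
Step 6 — Convert to polar: |I| = 0.0004137 A, ∠I = 180.0°.

I = 0.0004137∠180.0° A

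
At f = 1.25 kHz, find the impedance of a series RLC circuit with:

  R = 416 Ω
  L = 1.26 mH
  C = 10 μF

Step 1 — Angular frequency: ω = 2π·f = 2π·1250 = 7854 rad/s.
Step 2 — Component impedances:
  R: Z = R = 416 Ω
  L: Z = jωL = j·7854·0.00126 = 0 + j9.896 Ω
  C: Z = 1/(jωC) = -j/(ω·C) = 0 - j12.73 Ω
Step 3 — Series combination: Z_total = R + L + C = 416 - j2.836 Ω = 416∠-0.4° Ω.

Z = 416 - j2.836 Ω = 416∠-0.4° Ω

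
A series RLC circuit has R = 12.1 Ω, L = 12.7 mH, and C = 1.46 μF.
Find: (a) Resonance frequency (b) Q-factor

Step 1 — Resonance condition Im(Z)=0 gives ω₀ = 1/√(LC).
Step 2 — ω₀ = 1/√(0.0127·1.46e-06) = 7344 rad/s.
Step 3 — f₀ = ω₀/(2π) = 1169 Hz.
Step 4 — Series Q: Q = ω₀L/R = 7344·0.0127/12.1 = 7.708.

(a) f₀ = 1169 Hz  (b) Q = 7.708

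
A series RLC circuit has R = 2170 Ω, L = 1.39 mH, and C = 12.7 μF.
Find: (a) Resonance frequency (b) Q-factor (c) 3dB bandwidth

Step 1 — Resonance condition Im(Z)=0 gives ω₀ = 1/√(LC).
Step 2 — ω₀ = 1/√(0.00139·1.27e-05) = 7526 rad/s.
Step 3 — f₀ = ω₀/(2π) = 1198 Hz.
Step 4 — Series Q: Q = ω₀L/R = 7526·0.00139/2170 = 0.004821.
Step 5 — 3dB bandwidth: Δω = ω₀/Q = 1.561e+06 rad/s; BW = Δω/(2π) = 2.485e+05 Hz.

(a) f₀ = 1198 Hz  (b) Q = 0.004821  (c) BW = 2.485e+05 Hz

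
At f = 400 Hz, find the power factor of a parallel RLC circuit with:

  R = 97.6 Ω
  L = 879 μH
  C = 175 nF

Step 1 — Angular frequency: ω = 2π·f = 2π·400 = 2513 rad/s.
Step 2 — Component impedances:
  R: Z = R = 97.6 Ω
  L: Z = jωL = j·2513·0.000879 = 0 + j2.209 Ω
  C: Z = 1/(jωC) = -j/(ω·C) = 0 - j2274 Ω
Step 3 — Parallel combination: 1/Z_total = 1/R + 1/L + 1/C; Z_total = 0.05008 + j2.21 Ω = 2.211∠88.7° Ω.
Step 4 — Power factor: PF = cos(φ) = Re(Z)/|Z| = 0.05008/2.211 = 0.02265.
Step 5 — Type: Im(Z) = 2.21 ⇒ lagging (phase φ = 88.7°).

PF = 0.02265 (lagging, φ = 88.7°)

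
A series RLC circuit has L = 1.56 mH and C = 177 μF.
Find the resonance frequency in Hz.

Step 1 — Resonance condition Im(Z)=0 gives ω₀ = 1/√(LC).
Step 2 — ω₀ = 1/√(0.00156·0.000177) = 1903 rad/s.
Step 3 — f₀ = ω₀/(2π) = 302.9 Hz.

f₀ = 302.9 Hz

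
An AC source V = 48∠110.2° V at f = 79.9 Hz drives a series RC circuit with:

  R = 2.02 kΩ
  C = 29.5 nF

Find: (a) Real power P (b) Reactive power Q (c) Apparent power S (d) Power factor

Step 1 — Angular frequency: ω = 2π·f = 2π·79.9 = 502 rad/s.
Step 2 — Component impedances:
  R: Z = R = 2020 Ω
  C: Z = 1/(jωC) = -j/(ω·C) = 0 - j6.752e+04 Ω
Step 3 — Series combination: Z_total = R + C = 2020 - j6.752e+04 Ω = 6.755e+04∠-88.3° Ω.
Step 4 — Source phasor: V = 48∠110.2° V = -16.57 + j45.05 V.
Step 5 — Current: I = V / Z = -0.0006739 - j0.0002253 A = 0.0007106∠-161.5° A.
Step 6 — Complex power: S = V·I* = 0.00102 - j0.03409 VA.
Step 7 — Real power: P = Re(S) = 0.00102 W.
Step 8 — Reactive power: Q = Im(S) = -0.03409 VAR.
Step 9 — Apparent power: |S| = 0.03411 VA.
Step 10 — Power factor: PF = P/|S| = 0.0299 (leading).

(a) P = 0.00102 W  (b) Q = -0.03409 VAR  (c) S = 0.03411 VA  (d) PF = 0.0299 (leading)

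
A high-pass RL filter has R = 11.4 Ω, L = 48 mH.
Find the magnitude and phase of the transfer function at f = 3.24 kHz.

Step 1 — Angular frequency: ω = 2π·3240 = 2.036e+04 rad/s.
Step 2 — Transfer function: H(jω) = jωL/(R + jωL).
Step 3 — Numerator jωL = j·977.2; denominator R + jωL = 11.4 + j977.2.
Step 4 — H = 0.9999 + j0.01166.
Step 5 — Magnitude: |H| = 0.9999 (-0.0 dB); phase: φ = 0.7°.

|H| = 0.9999 (-0.0 dB), φ = 0.7°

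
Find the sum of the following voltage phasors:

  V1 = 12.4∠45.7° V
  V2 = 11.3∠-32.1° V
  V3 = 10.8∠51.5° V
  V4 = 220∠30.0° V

Step 1 — Convert each phasor to rectangular form:
  V1 = 12.4·(cos(45.7°) + j·sin(45.7°)) = 8.66 + j8.875 V
  V2 = 11.3·(cos(-32.1°) + j·sin(-32.1°)) = 9.572 - j6.005 V
  V3 = 10.8·(cos(51.5°) + j·sin(51.5°)) = 6.723 + j8.452 V
  V4 = 220·(cos(30.0°) + j·sin(30.0°)) = 190.5 + j110 V
Step 2 — Sum components: V_total = 215.5 + j121.3 V.
Step 3 — Convert to polar: |V_total| = 247.3 V, ∠V_total = 29.4°.

V_total = 247.3∠29.4° V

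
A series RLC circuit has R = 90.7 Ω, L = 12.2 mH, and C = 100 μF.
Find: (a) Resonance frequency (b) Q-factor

Step 1 — Resonance condition Im(Z)=0 gives ω₀ = 1/√(LC).
Step 2 — ω₀ = 1/√(0.0122·0.0001) = 905.4 rad/s.
Step 3 — f₀ = ω₀/(2π) = 144.1 Hz.
Step 4 — Series Q: Q = ω₀L/R = 905.4·0.0122/90.7 = 0.1218.

(a) f₀ = 144.1 Hz  (b) Q = 0.1218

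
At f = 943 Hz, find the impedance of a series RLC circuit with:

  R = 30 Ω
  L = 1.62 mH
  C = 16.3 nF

Step 1 — Angular frequency: ω = 2π·f = 2π·943 = 5925 rad/s.
Step 2 — Component impedances:
  R: Z = R = 30 Ω
  L: Z = jωL = j·5925·0.00162 = 0 + j9.599 Ω
  C: Z = 1/(jωC) = -j/(ω·C) = 0 - j1.035e+04 Ω
Step 3 — Series combination: Z_total = R + L + C = 30 - j1.034e+04 Ω = 1.034e+04∠-89.8° Ω.

Z = 30 - j1.034e+04 Ω = 1.034e+04∠-89.8° Ω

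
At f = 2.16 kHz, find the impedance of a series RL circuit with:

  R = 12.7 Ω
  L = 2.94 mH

Step 1 — Angular frequency: ω = 2π·f = 2π·2160 = 1.357e+04 rad/s.
Step 2 — Component impedances:
  R: Z = R = 12.7 Ω
  L: Z = jωL = j·1.357e+04·0.00294 = 0 + j39.9 Ω
Step 3 — Series combination: Z_total = R + L = 12.7 + j39.9 Ω = 41.87∠72.3° Ω.

Z = 12.7 + j39.9 Ω = 41.87∠72.3° Ω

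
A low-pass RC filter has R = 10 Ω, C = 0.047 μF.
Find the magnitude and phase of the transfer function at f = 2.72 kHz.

Step 1 — Angular frequency: ω = 2π·2720 = 1.709e+04 rad/s.
Step 2 — Transfer function: H(jω) = 1/(1 + jωRC).
Step 3 — Denominator: 1 + jωRC = 1 + j·1.709e+04·10·4.7e-08 = 1 + j0.008032.
Step 4 — H = 0.9999 - j0.008032.
Step 5 — Magnitude: |H| = 1 (-0.0 dB); phase: φ = -0.5°.

|H| = 1 (-0.0 dB), φ = -0.5°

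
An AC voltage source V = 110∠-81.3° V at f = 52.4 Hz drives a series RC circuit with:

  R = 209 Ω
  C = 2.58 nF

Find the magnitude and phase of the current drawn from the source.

Step 1 — Angular frequency: ω = 2π·f = 2π·52.4 = 329.2 rad/s.
Step 2 — Component impedances:
  R: Z = R = 209 Ω
  C: Z = 1/(jωC) = -j/(ω·C) = 0 - j1.177e+06 Ω
Step 3 — Series combination: Z_total = R + C = 209 - j1.177e+06 Ω = 1.177e+06∠-90.0° Ω.
Step 4 — Source phasor: V = 110∠-81.3° V = 16.64 - j108.7 V.
Step 5 — Ohm's law: I = V / Z_total = (16.64 - j108.7) / (209 - j1.177e+06) = 9.237e-05 + j1.412e-05 A.
Step 6 — Convert to polar: |I| = 9.344e-05 A, ∠I = 8.7°.

I = 9.344e-05∠8.7° A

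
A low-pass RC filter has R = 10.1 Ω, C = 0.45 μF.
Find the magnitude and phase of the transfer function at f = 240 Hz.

Step 1 — Angular frequency: ω = 2π·240 = 1508 rad/s.
Step 2 — Transfer function: H(jω) = 1/(1 + jωRC).
Step 3 — Denominator: 1 + jωRC = 1 + j·1508·10.1·4.5e-07 = 1 + j0.006854.
Step 4 — H = 1 - j0.006853.
Step 5 — Magnitude: |H| = 1 (-0.0 dB); phase: φ = -0.4°.

|H| = 1 (-0.0 dB), φ = -0.4°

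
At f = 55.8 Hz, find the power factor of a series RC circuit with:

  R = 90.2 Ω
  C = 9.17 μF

Step 1 — Angular frequency: ω = 2π·f = 2π·55.8 = 350.6 rad/s.
Step 2 — Component impedances:
  R: Z = R = 90.2 Ω
  C: Z = 1/(jωC) = -j/(ω·C) = 0 - j311 Ω
Step 3 — Series combination: Z_total = R + C = 90.2 - j311 Ω = 323.9∠-73.8° Ω.
Step 4 — Power factor: PF = cos(φ) = Re(Z)/|Z| = 90.2/323.9 = 0.2785.
Step 5 — Type: Im(Z) = -311 ⇒ leading (phase φ = -73.8°).

PF = 0.2785 (leading, φ = -73.8°)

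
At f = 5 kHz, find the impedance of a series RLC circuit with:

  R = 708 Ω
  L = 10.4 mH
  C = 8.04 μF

Step 1 — Angular frequency: ω = 2π·f = 2π·5000 = 3.142e+04 rad/s.
Step 2 — Component impedances:
  R: Z = R = 708 Ω
  L: Z = jωL = j·3.142e+04·0.0104 = 0 + j326.7 Ω
  C: Z = 1/(jωC) = -j/(ω·C) = 0 - j3.959 Ω
Step 3 — Series combination: Z_total = R + L + C = 708 + j322.8 Ω = 778.1∠24.5° Ω.

Z = 708 + j322.8 Ω = 778.1∠24.5° Ω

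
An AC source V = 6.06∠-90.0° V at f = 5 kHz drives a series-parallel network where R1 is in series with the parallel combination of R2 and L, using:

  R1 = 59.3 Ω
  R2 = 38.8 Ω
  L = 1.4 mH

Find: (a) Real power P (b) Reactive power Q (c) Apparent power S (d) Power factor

Step 1 — Angular frequency: ω = 2π·f = 2π·5000 = 3.142e+04 rad/s.
Step 2 — Component impedances:
  R1: Z = R = 59.3 Ω
  R2: Z = R = 38.8 Ω
  L: Z = jωL = j·3.142e+04·0.0014 = 0 + j43.98 Ω
Step 3 — Parallel branch: R2 || L = 1/(1/R2 + 1/L) = 21.82 + j19.25 Ω.
Step 4 — Series with R1: Z_total = R1 + (R2 || L) = 81.12 + j19.25 Ω = 83.37∠13.3° Ω.
Step 5 — Source phasor: V = 6.06∠-90.0° V = 0 - j6.06 V.
Step 6 — Current: I = V / Z = -0.01678 - j0.07072 A = 0.07269∠-103.3° A.
Step 7 — Complex power: S = V·I* = 0.4286 + j0.1017 VA.
Step 8 — Real power: P = Re(S) = 0.4286 W.
Step 9 — Reactive power: Q = Im(S) = 0.1017 VAR.
Step 10 — Apparent power: |S| = 0.4405 VA.
Step 11 — Power factor: PF = P/|S| = 0.973 (lagging).

(a) P = 0.4286 W  (b) Q = 0.1017 VAR  (c) S = 0.4405 VA  (d) PF = 0.973 (lagging)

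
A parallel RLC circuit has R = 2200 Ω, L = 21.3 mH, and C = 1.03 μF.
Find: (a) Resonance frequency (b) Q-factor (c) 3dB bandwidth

Step 1 — Resonance: ω₀ = 1/√(LC) = 1/√(0.0213·1.03e-06) = 6751 rad/s.
Step 2 — f₀ = ω₀/(2π) = 1075 Hz.
Step 3 — Parallel Q: Q = R/(ω₀L) = 2200/(6751·0.0213) = 15.3.
Step 4 — Bandwidth: Δω = ω₀/Q = 441.3 rad/s; BW = Δω/(2π) = 70.24 Hz.

(a) f₀ = 1075 Hz  (b) Q = 15.3  (c) BW = 70.24 Hz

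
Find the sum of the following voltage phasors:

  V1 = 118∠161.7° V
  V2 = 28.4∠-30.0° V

Step 1 — Convert each phasor to rectangular form:
  V1 = 118·(cos(161.7°) + j·sin(161.7°)) = -112 + j37.05 V
  V2 = 28.4·(cos(-30.0°) + j·sin(-30.0°)) = 24.6 - j14.2 V
Step 2 — Sum components: V_total = -87.44 + j22.85 V.
Step 3 — Convert to polar: |V_total| = 90.37 V, ∠V_total = 165.4°.

V_total = 90.37∠165.4° V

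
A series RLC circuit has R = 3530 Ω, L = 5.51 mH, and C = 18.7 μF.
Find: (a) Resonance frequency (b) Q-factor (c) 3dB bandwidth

Step 1 — Resonance condition Im(Z)=0 gives ω₀ = 1/√(LC).
Step 2 — ω₀ = 1/√(0.00551·1.87e-05) = 3115 rad/s.
Step 3 — f₀ = ω₀/(2π) = 495.8 Hz.
Step 4 — Series Q: Q = ω₀L/R = 3115·0.00551/3530 = 0.004863.
Step 5 — 3dB bandwidth: Δω = ω₀/Q = 6.407e+05 rad/s; BW = Δω/(2π) = 1.02e+05 Hz.

(a) f₀ = 495.8 Hz  (b) Q = 0.004863  (c) BW = 1.02e+05 Hz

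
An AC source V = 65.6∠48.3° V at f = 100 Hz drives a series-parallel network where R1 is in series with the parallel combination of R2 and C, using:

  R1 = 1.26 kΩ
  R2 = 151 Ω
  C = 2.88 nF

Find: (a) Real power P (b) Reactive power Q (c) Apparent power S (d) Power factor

Step 1 — Angular frequency: ω = 2π·f = 2π·100 = 628.3 rad/s.
Step 2 — Component impedances:
  R1: Z = R = 1260 Ω
  R2: Z = R = 151 Ω
  C: Z = 1/(jωC) = -j/(ω·C) = 0 - j5.526e+05 Ω
Step 3 — Parallel branch: R2 || C = 1/(1/R2 + 1/C) = 151 - j0.04126 Ω.
Step 4 — Series with R1: Z_total = R1 + (R2 || C) = 1411 - j0.04126 Ω = 1411∠-0.0° Ω.
Step 5 — Source phasor: V = 65.6∠48.3° V = 43.64 + j48.98 V.
Step 6 — Current: I = V / Z = 0.03093 + j0.03471 A = 0.04649∠48.3° A.
Step 7 — Complex power: S = V·I* = 3.05 - j8.918e-05 VA.
Step 8 — Real power: P = Re(S) = 3.05 W.
Step 9 — Reactive power: Q = Im(S) = -8.918e-05 VAR.
Step 10 — Apparent power: |S| = 3.05 VA.
Step 11 — Power factor: PF = P/|S| = 1 (leading).

(a) P = 3.05 W  (b) Q = -8.918e-05 VAR  (c) S = 3.05 VA  (d) PF = 1 (leading)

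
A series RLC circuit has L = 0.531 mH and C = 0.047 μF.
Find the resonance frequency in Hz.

Step 1 — Resonance condition Im(Z)=0 gives ω₀ = 1/√(LC).
Step 2 — ω₀ = 1/√(0.000531·4.7e-08) = 2.002e+05 rad/s.
Step 3 — f₀ = ω₀/(2π) = 3.186e+04 Hz.

f₀ = 3.186e+04 Hz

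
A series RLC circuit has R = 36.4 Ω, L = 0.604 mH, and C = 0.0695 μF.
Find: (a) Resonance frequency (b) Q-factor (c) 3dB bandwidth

Step 1 — Resonance: ω₀ = 1/√(LC) = 1/√(0.000604·6.95e-08) = 1.543e+05 rad/s.
Step 2 — f₀ = ω₀/(2π) = 2.456e+04 Hz.
Step 3 — Series Q: Q = ω₀L/R = 1.543e+05·0.000604/36.4 = 2.561.
Step 4 — Bandwidth: Δω = ω₀/Q = 6.026e+04 rad/s; BW = Δω/(2π) = 9591 Hz.

(a) f₀ = 2.456e+04 Hz  (b) Q = 2.561  (c) BW = 9591 Hz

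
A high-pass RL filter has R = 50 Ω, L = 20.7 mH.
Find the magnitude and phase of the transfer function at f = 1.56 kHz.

Step 1 — Angular frequency: ω = 2π·1560 = 9802 rad/s.
Step 2 — Transfer function: H(jω) = jωL/(R + jωL).
Step 3 — Numerator jωL = j·202.9; denominator R + jωL = 50 + j202.9.
Step 4 — H = 0.9427 + j0.2323.
Step 5 — Magnitude: |H| = 0.971 (-0.3 dB); phase: φ = 13.8°.

|H| = 0.971 (-0.3 dB), φ = 13.8°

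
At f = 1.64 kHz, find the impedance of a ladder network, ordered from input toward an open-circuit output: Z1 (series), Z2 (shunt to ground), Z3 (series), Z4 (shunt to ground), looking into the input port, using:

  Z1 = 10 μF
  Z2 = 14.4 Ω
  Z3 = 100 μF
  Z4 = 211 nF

Step 1 — Angular frequency: ω = 2π·f = 2π·1640 = 1.03e+04 rad/s.
Step 2 — Component impedances:
  Z1: Z = 1/(jωC) = -j/(ω·C) = 0 - j9.705 Ω
  Z2: Z = R = 14.4 Ω
  Z3: Z = 1/(jωC) = -j/(ω·C) = 0 - j0.9705 Ω
  Z4: Z = 1/(jωC) = -j/(ω·C) = 0 - j459.9 Ω
Step 3 — Ladder network (open output): work backward from the far end, alternating series and parallel combinations. Z_in = 14.39 - j10.15 Ω = 17.61∠-35.2° Ω.

Z = 14.39 - j10.15 Ω = 17.61∠-35.2° Ω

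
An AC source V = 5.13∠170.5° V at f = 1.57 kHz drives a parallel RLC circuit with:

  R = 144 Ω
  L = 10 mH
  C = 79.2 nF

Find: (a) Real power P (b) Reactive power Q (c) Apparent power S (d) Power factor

Step 1 — Angular frequency: ω = 2π·f = 2π·1570 = 9865 rad/s.
Step 2 — Component impedances:
  R: Z = R = 144 Ω
  L: Z = jωL = j·9865·0.01 = 0 + j98.65 Ω
  C: Z = 1/(jωC) = -j/(ω·C) = 0 - j1280 Ω
Step 3 — Parallel combination: 1/Z_total = 1/R + 1/L + 1/C; Z_total = 51.15 + j68.92 Ω = 85.83∠53.4° Ω.
Step 4 — Source phasor: V = 5.13∠170.5° V = -5.06 + j0.8467 V.
Step 5 — Current: I = V / Z = -0.02721 + j0.05322 A = 0.05977∠117.1° A.
Step 6 — Complex power: S = V·I* = 0.1828 + j0.2462 VA.
Step 7 — Real power: P = Re(S) = 0.1828 W.
Step 8 — Reactive power: Q = Im(S) = 0.2462 VAR.
Step 9 — Apparent power: |S| = 0.3066 VA.
Step 10 — Power factor: PF = P/|S| = 0.596 (lagging).

(a) P = 0.1828 W  (b) Q = 0.2462 VAR  (c) S = 0.3066 VA  (d) PF = 0.596 (lagging)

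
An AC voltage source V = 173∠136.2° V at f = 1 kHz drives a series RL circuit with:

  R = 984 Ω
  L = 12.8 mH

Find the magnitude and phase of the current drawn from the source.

Step 1 — Angular frequency: ω = 2π·f = 2π·1000 = 6283 rad/s.
Step 2 — Component impedances:
  R: Z = R = 984 Ω
  L: Z = jωL = j·6283·0.0128 = 0 + j80.42 Ω
Step 3 — Series combination: Z_total = R + L = 984 + j80.42 Ω = 987.3∠4.7° Ω.
Step 4 — Source phasor: V = 173∠136.2° V = -124.9 + j119.7 V.
Step 5 — Ohm's law: I = V / Z_total = (-124.9 + j119.7) / (984 + j80.42) = -0.1162 + j0.1312 A.
Step 6 — Convert to polar: |I| = 0.1752 A, ∠I = 131.5°.

I = 0.1752∠131.5° A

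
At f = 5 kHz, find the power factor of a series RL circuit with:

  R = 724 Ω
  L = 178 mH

Step 1 — Angular frequency: ω = 2π·f = 2π·5000 = 3.142e+04 rad/s.
Step 2 — Component impedances:
  R: Z = R = 724 Ω
  L: Z = jωL = j·3.142e+04·0.178 = 0 + j5592 Ω
Step 3 — Series combination: Z_total = R + L = 724 + j5592 Ω = 5639∠82.6° Ω.
Step 4 — Power factor: PF = cos(φ) = Re(Z)/|Z| = 724/5639 = 0.1284.
Step 5 — Type: Im(Z) = 5592 ⇒ lagging (phase φ = 82.6°).

PF = 0.1284 (lagging, φ = 82.6°)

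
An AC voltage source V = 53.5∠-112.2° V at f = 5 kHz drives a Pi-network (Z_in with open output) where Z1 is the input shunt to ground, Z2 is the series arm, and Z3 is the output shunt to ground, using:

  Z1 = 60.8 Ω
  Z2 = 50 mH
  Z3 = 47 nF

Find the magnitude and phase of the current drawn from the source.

Step 1 — Angular frequency: ω = 2π·f = 2π·5000 = 3.142e+04 rad/s.
Step 2 — Component impedances:
  Z1: Z = R = 60.8 Ω
  Z2: Z = jωL = j·3.142e+04·0.05 = 0 + j1571 Ω
  Z3: Z = 1/(jωC) = -j/(ω·C) = 0 - j677.3 Ω
Step 3 — With open output, the series arm Z2 and the output shunt Z3 appear in series to ground: Z2 + Z3 = 0 + j893.5 Ω.
Step 4 — Parallel with input shunt Z1: Z_in = Z1 || (Z2 + Z3) = 60.52 + j4.118 Ω = 60.66∠3.9° Ω.
Step 5 — Source phasor: V = 53.5∠-112.2° V = -20.21 - j49.53 V.
Step 6 — Ohm's law: I = V / Z_total = (-20.21 - j49.53) / (60.52 + j4.118) = -0.3879 - j0.7921 A.
Step 7 — Convert to polar: |I| = 0.882 A, ∠I = -116.1°.

I = 0.882∠-116.1° A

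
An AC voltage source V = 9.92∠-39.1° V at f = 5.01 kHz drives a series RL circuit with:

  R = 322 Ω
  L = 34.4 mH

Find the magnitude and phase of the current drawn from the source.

Step 1 — Angular frequency: ω = 2π·f = 2π·5010 = 3.148e+04 rad/s.
Step 2 — Component impedances:
  R: Z = R = 322 Ω
  L: Z = jωL = j·3.148e+04·0.0344 = 0 + j1083 Ω
Step 3 — Series combination: Z_total = R + L = 322 + j1083 Ω = 1130∠73.4° Ω.
Step 4 — Source phasor: V = 9.92∠-39.1° V = 7.698 - j6.256 V.
Step 5 — Ohm's law: I = V / Z_total = (7.698 - j6.256) / (322 + j1083) = -0.003366 - j0.00811 A.
Step 6 — Convert to polar: |I| = 0.008781 A, ∠I = -112.5°.

I = 0.008781∠-112.5° A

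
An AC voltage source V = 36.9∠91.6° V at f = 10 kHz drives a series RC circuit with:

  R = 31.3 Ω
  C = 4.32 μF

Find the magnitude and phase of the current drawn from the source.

Step 1 — Angular frequency: ω = 2π·f = 2π·1e+04 = 6.283e+04 rad/s.
Step 2 — Component impedances:
  R: Z = R = 31.3 Ω
  C: Z = 1/(jωC) = -j/(ω·C) = 0 - j3.684 Ω
Step 3 — Series combination: Z_total = R + C = 31.3 - j3.684 Ω = 31.52∠-6.7° Ω.
Step 4 — Source phasor: V = 36.9∠91.6° V = -1.03 + j36.89 V.
Step 5 — Ohm's law: I = V / Z_total = (-1.03 + j36.89) / (31.3 - j3.684) = -0.1693 + j1.159 A.
Step 6 — Convert to polar: |I| = 1.171 A, ∠I = 98.3°.

I = 1.171∠98.3° A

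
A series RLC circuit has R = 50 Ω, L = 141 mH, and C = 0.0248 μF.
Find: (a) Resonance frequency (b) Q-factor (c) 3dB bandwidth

Step 1 — Resonance: ω₀ = 1/√(LC) = 1/√(0.141·2.48e-08) = 1.691e+04 rad/s.
Step 2 — f₀ = ω₀/(2π) = 2691 Hz.
Step 3 — Series Q: Q = ω₀L/R = 1.691e+04·0.141/50 = 47.69.
Step 4 — Bandwidth: Δω = ω₀/Q = 354.6 rad/s; BW = Δω/(2π) = 56.44 Hz.

(a) f₀ = 2691 Hz  (b) Q = 47.69  (c) BW = 56.44 Hz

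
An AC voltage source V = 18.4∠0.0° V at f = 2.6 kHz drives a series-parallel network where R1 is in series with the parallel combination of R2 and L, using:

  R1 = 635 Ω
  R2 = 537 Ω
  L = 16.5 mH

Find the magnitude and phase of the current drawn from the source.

Step 1 — Angular frequency: ω = 2π·f = 2π·2600 = 1.634e+04 rad/s.
Step 2 — Component impedances:
  R1: Z = R = 635 Ω
  R2: Z = R = 537 Ω
  L: Z = jωL = j·1.634e+04·0.0165 = 0 + j269.5 Ω
Step 3 — Parallel branch: R2 || L = 1/(1/R2 + 1/L) = 108.1 + j215.3 Ω.
Step 4 — Series with R1: Z_total = R1 + (R2 || L) = 743.1 + j215.3 Ω = 773.6∠16.2° Ω.
Step 5 — Source phasor: V = 18.4∠0.0° V = 18.4 V.
Step 6 — Ohm's law: I = V / Z_total = (18.4) / (743.1 + j215.3) = 0.02284 - j0.006619 A.
Step 7 — Convert to polar: |I| = 0.02378 A, ∠I = -16.2°.

I = 0.02378∠-16.2° A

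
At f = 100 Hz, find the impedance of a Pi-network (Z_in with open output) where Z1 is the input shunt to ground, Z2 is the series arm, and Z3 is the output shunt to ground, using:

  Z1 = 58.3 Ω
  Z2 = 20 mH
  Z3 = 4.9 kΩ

Step 1 — Angular frequency: ω = 2π·f = 2π·100 = 628.3 rad/s.
Step 2 — Component impedances:
  Z1: Z = R = 58.3 Ω
  Z2: Z = jωL = j·628.3·0.02 = 0 + j12.57 Ω
  Z3: Z = R = 4900 Ω
Step 3 — With open output, the series arm Z2 and the output shunt Z3 appear in series to ground: Z2 + Z3 = 4900 + j12.57 Ω.
Step 4 — Parallel with input shunt Z1: Z_in = Z1 || (Z2 + Z3) = 57.61 + j0.001737 Ω = 57.61∠0.0° Ω.

Z = 57.61 + j0.001737 Ω = 57.61∠0.0° Ω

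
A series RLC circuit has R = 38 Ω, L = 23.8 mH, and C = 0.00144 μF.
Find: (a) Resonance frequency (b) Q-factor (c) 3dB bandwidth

Step 1 — Resonance: ω₀ = 1/√(LC) = 1/√(0.0238·1.44e-09) = 1.708e+05 rad/s.
Step 2 — f₀ = ω₀/(2π) = 2.719e+04 Hz.
Step 3 — Series Q: Q = ω₀L/R = 1.708e+05·0.0238/38 = 107.
Step 4 — Bandwidth: Δω = ω₀/Q = 1597 rad/s; BW = Δω/(2π) = 254.1 Hz.

(a) f₀ = 2.719e+04 Hz  (b) Q = 107  (c) BW = 254.1 Hz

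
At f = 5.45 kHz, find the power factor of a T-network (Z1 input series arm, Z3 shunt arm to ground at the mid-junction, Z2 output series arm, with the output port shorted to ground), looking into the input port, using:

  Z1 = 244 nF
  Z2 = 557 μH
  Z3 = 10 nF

Step 1 — Angular frequency: ω = 2π·f = 2π·5450 = 3.424e+04 rad/s.
Step 2 — Component impedances:
  Z1: Z = 1/(jωC) = -j/(ω·C) = 0 - j119.7 Ω
  Z2: Z = jωL = j·3.424e+04·0.000557 = 0 + j19.07 Ω
  Z3: Z = 1/(jωC) = -j/(ω·C) = 0 - j2920 Ω
Step 3 — With the output port shorted to ground, the output series arm Z2 runs from the junction to ground; the shunt arm Z3 also runs from the junction to ground. They appear in parallel: Z3 || Z2 = 0 + j19.2 Ω.
Step 4 — Series with input arm Z1: Z_in = Z1 + (Z3 || Z2) = 0 - j100.5 Ω = 100.5∠-90.0° Ω.
Step 5 — Power factor: PF = cos(φ) = Re(Z)/|Z| = 0/100.5 = 0.
Step 6 — Type: Im(Z) = -100.5 ⇒ leading (phase φ = -90.0°).

PF = 0 (leading, φ = -90.0°)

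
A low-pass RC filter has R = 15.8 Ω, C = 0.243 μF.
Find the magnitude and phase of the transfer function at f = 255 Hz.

Step 1 — Angular frequency: ω = 2π·255 = 1602 rad/s.
Step 2 — Transfer function: H(jω) = 1/(1 + jωRC).
Step 3 — Denominator: 1 + jωRC = 1 + j·1602·15.8·2.43e-07 = 1 + j0.006152.
Step 4 — H = 1 - j0.006151.
Step 5 — Magnitude: |H| = 1 (-0.0 dB); phase: φ = -0.4°.

|H| = 1 (-0.0 dB), φ = -0.4°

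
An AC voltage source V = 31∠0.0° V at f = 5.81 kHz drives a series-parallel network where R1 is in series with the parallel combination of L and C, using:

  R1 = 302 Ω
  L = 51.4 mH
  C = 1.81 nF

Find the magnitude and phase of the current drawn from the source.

Step 1 — Angular frequency: ω = 2π·f = 2π·5810 = 3.651e+04 rad/s.
Step 2 — Component impedances:
  R1: Z = R = 302 Ω
  L: Z = jωL = j·3.651e+04·0.0514 = 0 + j1876 Ω
  C: Z = 1/(jωC) = -j/(ω·C) = 0 - j1.513e+04 Ω
Step 3 — Parallel branch: L || C = 1/(1/L + 1/C) = 0 + j2142 Ω.
Step 4 — Series with R1: Z_total = R1 + (L || C) = 302 + j2142 Ω = 2163∠82.0° Ω.
Step 5 — Source phasor: V = 31∠0.0° V = 31 V.
Step 6 — Ohm's law: I = V / Z_total = (31) / (302 + j2142) = 0.002001 - j0.01419 A.
Step 7 — Convert to polar: |I| = 0.01433 A, ∠I = -82.0°.

I = 0.01433∠-82.0° A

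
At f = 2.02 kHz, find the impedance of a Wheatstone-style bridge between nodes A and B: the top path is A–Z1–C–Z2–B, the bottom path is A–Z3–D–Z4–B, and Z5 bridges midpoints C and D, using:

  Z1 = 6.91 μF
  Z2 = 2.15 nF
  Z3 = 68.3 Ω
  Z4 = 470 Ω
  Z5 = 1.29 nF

Step 1 — Angular frequency: ω = 2π·f = 2π·2020 = 1.269e+04 rad/s.
Step 2 — Component impedances:
  Z1: Z = 1/(jωC) = -j/(ω·C) = 0 - j11.4 Ω
  Z2: Z = 1/(jωC) = -j/(ω·C) = 0 - j3.665e+04 Ω
  Z3: Z = R = 68.3 Ω
  Z4: Z = R = 470 Ω
  Z5: Z = 1/(jωC) = -j/(ω·C) = 0 - j6.108e+04 Ω
Step 3 — Bridge requires nodal analysis (the Z5 bridge couples midpoints C and D, so the two paths cannot be reduced to a simple series/parallel combination). Setting node B to ground and injecting 1 A at node A, the 3-node admittance system at A, C, D solves to V_A = Z_AB = 538.2 - j7.979 Ω = 538.2∠-0.8° Ω.

Z = 538.2 - j7.979 Ω = 538.2∠-0.8° Ω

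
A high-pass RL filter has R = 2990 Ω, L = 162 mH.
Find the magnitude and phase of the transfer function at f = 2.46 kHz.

Step 1 — Angular frequency: ω = 2π·2460 = 1.546e+04 rad/s.
Step 2 — Transfer function: H(jω) = jωL/(R + jωL).
Step 3 — Numerator jωL = j·2504; denominator R + jωL = 2990 + j2504.
Step 4 — H = 0.4122 + j0.4922.
Step 5 — Magnitude: |H| = 0.642 (-3.8 dB); phase: φ = 50.1°.

|H| = 0.642 (-3.8 dB), φ = 50.1°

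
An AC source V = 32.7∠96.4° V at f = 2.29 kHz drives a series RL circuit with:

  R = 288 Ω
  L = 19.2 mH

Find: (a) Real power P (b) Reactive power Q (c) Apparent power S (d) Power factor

Step 1 — Angular frequency: ω = 2π·f = 2π·2290 = 1.439e+04 rad/s.
Step 2 — Component impedances:
  R: Z = R = 288 Ω
  L: Z = jωL = j·1.439e+04·0.0192 = 0 + j276.3 Ω
Step 3 — Series combination: Z_total = R + L = 288 + j276.3 Ω = 399.1∠43.8° Ω.
Step 4 — Source phasor: V = 32.7∠96.4° V = -3.645 + j32.5 V.
Step 5 — Current: I = V / Z = 0.04978 + j0.06509 A = 0.08194∠52.6° A.
Step 6 — Complex power: S = V·I* = 1.934 + j1.855 VA.
Step 7 — Real power: P = Re(S) = 1.934 W.
Step 8 — Reactive power: Q = Im(S) = 1.855 VAR.
Step 9 — Apparent power: |S| = 2.679 VA.
Step 10 — Power factor: PF = P/|S| = 0.7217 (lagging).

(a) P = 1.934 W  (b) Q = 1.855 VAR  (c) S = 2.679 VA  (d) PF = 0.7217 (lagging)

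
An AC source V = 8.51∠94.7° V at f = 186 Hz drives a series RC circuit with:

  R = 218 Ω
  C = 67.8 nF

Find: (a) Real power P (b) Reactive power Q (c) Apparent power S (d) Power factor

Step 1 — Angular frequency: ω = 2π·f = 2π·186 = 1169 rad/s.
Step 2 — Component impedances:
  R: Z = R = 218 Ω
  C: Z = 1/(jωC) = -j/(ω·C) = 0 - j1.262e+04 Ω
Step 3 — Series combination: Z_total = R + C = 218 - j1.262e+04 Ω = 1.262e+04∠-89.0° Ω.
Step 4 — Source phasor: V = 8.51∠94.7° V = -0.6973 + j8.481 V.
Step 5 — Current: I = V / Z = -0.0006728 - j4.363e-05 A = 0.0006742∠-176.3° A.
Step 6 — Complex power: S = V·I* = 9.909e-05 - j0.005737 VA.
Step 7 — Real power: P = Re(S) = 9.909e-05 W.
Step 8 — Reactive power: Q = Im(S) = -0.005737 VAR.
Step 9 — Apparent power: |S| = 0.005737 VA.
Step 10 — Power factor: PF = P/|S| = 0.01727 (leading).

(a) P = 9.909e-05 W  (b) Q = -0.005737 VAR  (c) S = 0.005737 VA  (d) PF = 0.01727 (leading)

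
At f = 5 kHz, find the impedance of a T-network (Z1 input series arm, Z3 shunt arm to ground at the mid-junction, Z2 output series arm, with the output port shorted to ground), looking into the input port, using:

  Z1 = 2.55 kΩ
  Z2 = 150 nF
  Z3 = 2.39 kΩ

Step 1 — Angular frequency: ω = 2π·f = 2π·5000 = 3.142e+04 rad/s.
Step 2 — Component impedances:
  Z1: Z = R = 2550 Ω
  Z2: Z = 1/(jωC) = -j/(ω·C) = 0 - j212.2 Ω
  Z3: Z = R = 2390 Ω
Step 3 — With the output port shorted to ground, the output series arm Z2 runs from the junction to ground; the shunt arm Z3 also runs from the junction to ground. They appear in parallel: Z3 || Z2 = 18.69 - j210.5 Ω.
Step 4 — Series with input arm Z1: Z_in = Z1 + (Z3 || Z2) = 2569 - j210.5 Ω = 2577∠-4.7° Ω.

Z = 2569 - j210.5 Ω = 2577∠-4.7° Ω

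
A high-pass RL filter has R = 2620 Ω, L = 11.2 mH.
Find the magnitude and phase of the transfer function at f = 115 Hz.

Step 1 — Angular frequency: ω = 2π·115 = 722.6 rad/s.
Step 2 — Transfer function: H(jω) = jωL/(R + jωL).
Step 3 — Numerator jωL = j·8.093; denominator R + jωL = 2620 + j8.093.
Step 4 — H = 9.541e-06 + j0.003089.
Step 5 — Magnitude: |H| = 0.003089 (-50.2 dB); phase: φ = 89.8°.

|H| = 0.003089 (-50.2 dB), φ = 89.8°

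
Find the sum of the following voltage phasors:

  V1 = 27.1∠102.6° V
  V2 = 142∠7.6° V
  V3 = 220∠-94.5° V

Step 1 — Convert each phasor to rectangular form:
  V1 = 27.1·(cos(102.6°) + j·sin(102.6°)) = -5.912 + j26.45 V
  V2 = 142·(cos(7.6°) + j·sin(7.6°)) = 140.8 + j18.78 V
  V3 = 220·(cos(-94.5°) + j·sin(-94.5°)) = -17.26 - j219.3 V
Step 2 — Sum components: V_total = 117.6 - j174.1 V.
Step 3 — Convert to polar: |V_total| = 210.1 V, ∠V_total = -56.0°.

V_total = 210.1∠-56.0° V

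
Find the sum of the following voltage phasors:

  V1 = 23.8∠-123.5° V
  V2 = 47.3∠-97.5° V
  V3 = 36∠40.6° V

Step 1 — Convert each phasor to rectangular form:
  V1 = 23.8·(cos(-123.5°) + j·sin(-123.5°)) = -13.14 - j19.85 V
  V2 = 47.3·(cos(-97.5°) + j·sin(-97.5°)) = -6.174 - j46.9 V
  V3 = 36·(cos(40.6°) + j·sin(40.6°)) = 27.33 + j23.43 V
Step 2 — Sum components: V_total = 8.024 - j43.31 V.
Step 3 — Convert to polar: |V_total| = 44.05 V, ∠V_total = -79.5°.

V_total = 44.05∠-79.5° V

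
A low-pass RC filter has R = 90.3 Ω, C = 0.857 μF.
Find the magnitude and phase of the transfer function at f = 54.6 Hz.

Step 1 — Angular frequency: ω = 2π·54.6 = 343.1 rad/s.
Step 2 — Transfer function: H(jω) = 1/(1 + jωRC).
Step 3 — Denominator: 1 + jωRC = 1 + j·343.1·90.3·8.57e-07 = 1 + j0.02655.
Step 4 — H = 0.9993 - j0.02653.
Step 5 — Magnitude: |H| = 0.9996 (-0.0 dB); phase: φ = -1.5°.

|H| = 0.9996 (-0.0 dB), φ = -1.5°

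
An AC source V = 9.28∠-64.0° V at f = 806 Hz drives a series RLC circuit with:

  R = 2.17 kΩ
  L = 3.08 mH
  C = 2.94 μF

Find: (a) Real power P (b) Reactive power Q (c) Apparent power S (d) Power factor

Step 1 — Angular frequency: ω = 2π·f = 2π·806 = 5064 rad/s.
Step 2 — Component impedances:
  R: Z = R = 2170 Ω
  L: Z = jωL = j·5064·0.00308 = 0 + j15.6 Ω
  C: Z = 1/(jωC) = -j/(ω·C) = 0 - j67.16 Ω
Step 3 — Series combination: Z_total = R + L + C = 2170 - j51.57 Ω = 2171∠-1.4° Ω.
Step 4 — Source phasor: V = 9.28∠-64.0° V = 4.068 - j8.341 V.
Step 5 — Current: I = V / Z = 0.001965 - j0.003797 A = 0.004275∠-62.6° A.
Step 6 — Complex power: S = V·I* = 0.03966 - j0.0009425 VA.
Step 7 — Real power: P = Re(S) = 0.03966 W.
Step 8 — Reactive power: Q = Im(S) = -0.0009425 VAR.
Step 9 — Apparent power: |S| = 0.03967 VA.
Step 10 — Power factor: PF = P/|S| = 0.9997 (leading).

(a) P = 0.03966 W  (b) Q = -0.0009425 VAR  (c) S = 0.03967 VA  (d) PF = 0.9997 (leading)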